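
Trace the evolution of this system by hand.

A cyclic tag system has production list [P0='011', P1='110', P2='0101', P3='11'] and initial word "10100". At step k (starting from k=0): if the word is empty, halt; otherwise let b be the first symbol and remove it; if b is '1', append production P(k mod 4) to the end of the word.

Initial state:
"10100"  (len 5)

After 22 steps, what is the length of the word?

21

gen 0: "10100"  (len 5)
gen 1: "0100011"  (len 7)
gen 2: "100011"  (len 6)
gen 3: "000110101"  (len 9)
gen 4: "00110101"  (len 8)
gen 5: "0110101"  (len 7)
gen 6: "110101"  (len 6)
gen 7: "101010101"  (len 9)
gen 8: "0101010111"  (len 10)
gen 9: "101010111"  (len 9)
gen 10: "01010111110"  (len 11)
gen 11: "1010111110"  (len 10)
gen 12: "01011111011"  (len 11)
gen 13: "1011111011"  (len 10)
gen 14: "011111011110"  (len 12)
gen 15: "11111011110"  (len 11)
gen 16: "111101111011"  (len 12)
gen 17: "11101111011011"  (len 14)
gen 18: "1101111011011110"  (len 16)
gen 19: "1011110110111100101"  (len 19)
gen 20: "01111011011110010111"  (len 20)
gen 21: "1111011011110010111"  (len 19)
gen 22: "111011011110010111110"  (len 21)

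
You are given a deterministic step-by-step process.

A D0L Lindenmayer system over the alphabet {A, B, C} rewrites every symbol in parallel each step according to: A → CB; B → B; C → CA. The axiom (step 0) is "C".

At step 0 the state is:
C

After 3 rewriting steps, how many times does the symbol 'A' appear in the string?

2

gen 0: C
gen 1: CA
gen 2: CACB
gen 3: CACBCAB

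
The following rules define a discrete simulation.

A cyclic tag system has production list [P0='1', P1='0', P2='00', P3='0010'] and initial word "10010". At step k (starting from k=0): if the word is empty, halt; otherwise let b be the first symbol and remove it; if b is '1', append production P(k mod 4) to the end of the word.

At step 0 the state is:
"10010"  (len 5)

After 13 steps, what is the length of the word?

3

0) "10010"  (len 5)
1) "00101"  (len 5)
2) "0101"  (len 4)
3) "101"  (len 3)
4) "010010"  (len 6)
5) "10010"  (len 5)
6) "00100"  (len 5)
7) "0100"  (len 4)
8) "100"  (len 3)
9) "001"  (len 3)
10) "01"  (len 2)
11) "1"  (len 1)
12) "0010"  (len 4)
13) "010"  (len 3)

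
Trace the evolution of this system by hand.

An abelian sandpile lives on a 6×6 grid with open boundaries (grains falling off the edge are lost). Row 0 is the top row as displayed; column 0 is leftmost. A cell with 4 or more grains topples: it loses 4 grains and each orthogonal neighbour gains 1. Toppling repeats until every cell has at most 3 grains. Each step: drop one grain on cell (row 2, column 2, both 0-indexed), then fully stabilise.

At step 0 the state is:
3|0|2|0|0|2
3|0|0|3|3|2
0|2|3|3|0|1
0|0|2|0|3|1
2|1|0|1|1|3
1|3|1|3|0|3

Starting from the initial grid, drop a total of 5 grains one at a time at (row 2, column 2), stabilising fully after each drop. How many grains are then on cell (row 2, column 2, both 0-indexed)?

3

0) 3|0|2|0|0|2
3|0|0|3|3|2
0|2|3|3|0|1
0|0|2|0|3|1
2|1|0|1|1|3
1|3|1|3|0|3
1) 3|0|2|1|1|2
3|0|2|1|0|3
0|3|1|1|2|1
0|0|3|1|3|1
2|1|0|1|1|3
1|3|1|3|0|3
2) 3|0|2|1|1|2
3|0|2|1|0|3
0|3|2|1|2|1
0|0|3|1|3|1
2|1|0|1|1|3
1|3|1|3|0|3
3) 3|0|2|1|1|2
3|0|2|1|0|3
0|3|3|1|2|1
0|0|3|1|3|1
2|1|0|1|1|3
1|3|1|3|0|3
4) 3|0|2|1|1|2
3|1|3|1|0|3
1|0|2|2|2|1
0|2|0|2|3|1
2|1|1|1|1|3
1|3|1|3|0|3
5) 3|0|2|1|1|2
3|1|3|1|0|3
1|0|3|2|2|1
0|2|0|2|3|1
2|1|1|1|1|3
1|3|1|3|0|3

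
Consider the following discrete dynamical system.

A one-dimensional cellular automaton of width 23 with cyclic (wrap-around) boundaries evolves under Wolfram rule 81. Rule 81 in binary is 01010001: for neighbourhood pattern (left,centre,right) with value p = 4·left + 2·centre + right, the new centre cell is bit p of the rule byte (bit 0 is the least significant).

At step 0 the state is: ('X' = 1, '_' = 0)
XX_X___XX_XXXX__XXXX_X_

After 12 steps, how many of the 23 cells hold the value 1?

13

[0] XX_X___XX_XXXX__XXXX_X_
[1] _X__XX__X____XX____X___
[2] __X__XX__XXX__XXXX__XXX
[3] X__X__XX___XX____XX___X
[4] XX__X__XXX__XXXX__XXX__
[5] _XX__X___XX____XX___XX_
[6] __XX__XX__XXXX__XXX__XX
[7] X__XX__XX____XX___XX__X
[8] XX__XX__XXXX__XXX__XX__
[9] _XX__XX____XX___XX__XX_
[10] __XX__XXXX__XXX__XX__XX
[11] X__XX____XX___XX__XX__X
[12] XX__XXXX__XXX__XX__XX__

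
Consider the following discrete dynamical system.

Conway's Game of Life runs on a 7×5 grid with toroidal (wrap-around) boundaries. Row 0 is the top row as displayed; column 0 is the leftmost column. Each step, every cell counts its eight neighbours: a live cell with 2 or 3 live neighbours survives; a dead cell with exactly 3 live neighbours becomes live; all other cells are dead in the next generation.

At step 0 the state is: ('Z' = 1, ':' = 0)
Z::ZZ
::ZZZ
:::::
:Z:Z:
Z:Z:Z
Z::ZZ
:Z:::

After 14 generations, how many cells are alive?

11

[0] Z::ZZ
::ZZZ
:::::
:Z:Z:
Z:Z:Z
Z::ZZ
:Z:::
[1] ZZ:::
Z:Z::
::::Z
ZZZZZ
::Z::
::ZZ:
:ZZ::
[2] Z::::
Z:::Z
:::::
ZZZ:Z
Z::::
:::Z:
Z::Z:
[3] ZZ:::
Z:::Z
:::Z:
ZZ::Z
Z:ZZ:
:::::
:::::
[4] ZZ::Z
ZZ::Z
:Z:Z:
ZZ:::
Z:ZZ:
:::::
:::::
[5] :Z::Z
:::Z:
:::::
Z::Z:
Z:Z:Z
:::::
Z::::
[6] Z:::Z
:::::
::::Z
ZZ:Z:
ZZ:ZZ
ZZ::Z
Z::::
[7] Z:::Z
Z:::Z
Z:::Z
:Z:Z:
:::Z:
::ZZ:
:::::
[8] Z:::Z
:Z:Z:
:Z:Z:
Z:ZZ:
:::ZZ
::ZZ:
:::ZZ
[9] Z:Z::
:Z:Z:
ZZ:Z:
ZZ:::
:Z:::
::Z::
Z:Z::
[10] Z:ZZZ
:::Z:
:::::
::::Z
ZZZ::
::Z::
::ZZ:
[11] :Z:::
::ZZ:
:::::
ZZ:::
ZZZZ:
:::::
:::::
[12] ::Z::
::Z::
:ZZ::
Z:::Z
Z:Z:Z
:ZZ::
:::::
[13] :::::
::ZZ:
ZZZZ:
::Z:Z
::Z:Z
ZZZZ:
:ZZ::
[14] :Z:Z:
:::ZZ
Z::::
::::Z
::::Z
Z:::Z
Z::Z:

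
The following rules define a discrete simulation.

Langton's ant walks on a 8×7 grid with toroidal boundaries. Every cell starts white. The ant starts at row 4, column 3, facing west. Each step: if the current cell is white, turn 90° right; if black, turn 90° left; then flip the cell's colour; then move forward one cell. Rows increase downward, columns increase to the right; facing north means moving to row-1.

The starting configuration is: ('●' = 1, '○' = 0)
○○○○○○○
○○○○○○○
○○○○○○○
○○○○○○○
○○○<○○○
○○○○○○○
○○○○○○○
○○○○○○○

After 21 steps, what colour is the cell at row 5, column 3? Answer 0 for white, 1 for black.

0

gen 0: ○○○○○○○
○○○○○○○
○○○○○○○
○○○○○○○
○○○<○○○
○○○○○○○
○○○○○○○
○○○○○○○
gen 1: ○○○○○○○
○○○○○○○
○○○○○○○
○○○^○○○
○○○●○○○
○○○○○○○
○○○○○○○
○○○○○○○
gen 2: ○○○○○○○
○○○○○○○
○○○○○○○
○○○●>○○
○○○●○○○
○○○○○○○
○○○○○○○
○○○○○○○
gen 3: ○○○○○○○
○○○○○○○
○○○○○○○
○○○●●○○
○○○●v○○
○○○○○○○
○○○○○○○
○○○○○○○
gen 4: ○○○○○○○
○○○○○○○
○○○○○○○
○○○●●○○
○○○<●○○
○○○○○○○
○○○○○○○
○○○○○○○
gen 5: ○○○○○○○
○○○○○○○
○○○○○○○
○○○●●○○
○○○○●○○
○○○v○○○
○○○○○○○
○○○○○○○
gen 6: ○○○○○○○
○○○○○○○
○○○○○○○
○○○●●○○
○○○○●○○
○○<●○○○
○○○○○○○
○○○○○○○
gen 7: ○○○○○○○
○○○○○○○
○○○○○○○
○○○●●○○
○○^○●○○
○○●●○○○
○○○○○○○
○○○○○○○
gen 8: ○○○○○○○
○○○○○○○
○○○○○○○
○○○●●○○
○○●>●○○
○○●●○○○
○○○○○○○
○○○○○○○
gen 9: ○○○○○○○
○○○○○○○
○○○○○○○
○○○●●○○
○○●●●○○
○○●v○○○
○○○○○○○
○○○○○○○
gen 10: ○○○○○○○
○○○○○○○
○○○○○○○
○○○●●○○
○○●●●○○
○○●○>○○
○○○○○○○
○○○○○○○
gen 11: ○○○○○○○
○○○○○○○
○○○○○○○
○○○●●○○
○○●●●○○
○○●○●○○
○○○○v○○
○○○○○○○
gen 12: ○○○○○○○
○○○○○○○
○○○○○○○
○○○●●○○
○○●●●○○
○○●○●○○
○○○<●○○
○○○○○○○
gen 13: ○○○○○○○
○○○○○○○
○○○○○○○
○○○●●○○
○○●●●○○
○○●^●○○
○○○●●○○
○○○○○○○
gen 14: ○○○○○○○
○○○○○○○
○○○○○○○
○○○●●○○
○○●●●○○
○○●●>○○
○○○●●○○
○○○○○○○
gen 15: ○○○○○○○
○○○○○○○
○○○○○○○
○○○●●○○
○○●●^○○
○○●●○○○
○○○●●○○
○○○○○○○
gen 16: ○○○○○○○
○○○○○○○
○○○○○○○
○○○●●○○
○○●<○○○
○○●●○○○
○○○●●○○
○○○○○○○
gen 17: ○○○○○○○
○○○○○○○
○○○○○○○
○○○●●○○
○○●○○○○
○○●v○○○
○○○●●○○
○○○○○○○
gen 18: ○○○○○○○
○○○○○○○
○○○○○○○
○○○●●○○
○○●○○○○
○○●○>○○
○○○●●○○
○○○○○○○
gen 19: ○○○○○○○
○○○○○○○
○○○○○○○
○○○●●○○
○○●○○○○
○○●○●○○
○○○●v○○
○○○○○○○
gen 20: ○○○○○○○
○○○○○○○
○○○○○○○
○○○●●○○
○○●○○○○
○○●○●○○
○○○●○>○
○○○○○○○
gen 21: ○○○○○○○
○○○○○○○
○○○○○○○
○○○●●○○
○○●○○○○
○○●○●○○
○○○●○●○
○○○○○v○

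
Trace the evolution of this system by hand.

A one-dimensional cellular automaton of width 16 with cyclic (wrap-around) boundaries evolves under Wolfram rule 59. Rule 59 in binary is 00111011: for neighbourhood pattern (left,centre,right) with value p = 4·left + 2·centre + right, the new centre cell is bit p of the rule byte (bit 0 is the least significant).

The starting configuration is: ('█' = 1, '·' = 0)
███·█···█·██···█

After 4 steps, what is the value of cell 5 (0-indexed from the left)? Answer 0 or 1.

0) ███·█···█·██···█
1) ···█·███·██·████
2) ███·██··██·██···
3) █··██·███·██·███
4) ·███·██··██·██··

1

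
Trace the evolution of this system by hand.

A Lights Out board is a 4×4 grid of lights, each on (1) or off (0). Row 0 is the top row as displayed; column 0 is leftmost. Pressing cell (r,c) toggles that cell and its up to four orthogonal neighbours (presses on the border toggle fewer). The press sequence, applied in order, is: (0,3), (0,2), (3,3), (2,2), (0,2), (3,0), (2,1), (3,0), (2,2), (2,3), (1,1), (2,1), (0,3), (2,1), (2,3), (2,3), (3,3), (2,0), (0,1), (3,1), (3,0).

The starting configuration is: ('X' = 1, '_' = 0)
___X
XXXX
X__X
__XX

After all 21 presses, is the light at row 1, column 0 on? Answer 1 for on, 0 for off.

step 0: ___X
XXXX
X__X
__XX
step 1: __X_
XXX_
X__X
__XX
step 2: _X_X
XX__
X__X
__XX
step 3: _X_X
XX__
X___
____
step 4: _X_X
XXX_
XXXX
__X_
step 5: __X_
XX__
XXXX
__X_
step 6: __X_
XX__
_XXX
XXX_
step 7: __X_
X___
X__X
X_X_
step 8: __X_
X___
___X
_XX_
step 9: __X_
X_X_
_XX_
_X__
step 10: __X_
X_XX
_X_X
_X_X
step 11: _XX_
_X_X
___X
_X_X
step 12: _XX_
___X
XXXX
___X
step 13: _X_X
____
XXXX
___X
step 14: _X_X
_X__
___X
_X_X
step 15: _X_X
_X_X
__X_
_X__
step 16: _X_X
_X__
___X
_X_X
step 17: _X_X
_X__
____
_XX_
step 18: _X_X
XX__
XX__
XXX_
step 19: X_XX
X___
XX__
XXX_
step 20: X_XX
X___
X___
____
step 21: X_XX
X___
____
XX__

1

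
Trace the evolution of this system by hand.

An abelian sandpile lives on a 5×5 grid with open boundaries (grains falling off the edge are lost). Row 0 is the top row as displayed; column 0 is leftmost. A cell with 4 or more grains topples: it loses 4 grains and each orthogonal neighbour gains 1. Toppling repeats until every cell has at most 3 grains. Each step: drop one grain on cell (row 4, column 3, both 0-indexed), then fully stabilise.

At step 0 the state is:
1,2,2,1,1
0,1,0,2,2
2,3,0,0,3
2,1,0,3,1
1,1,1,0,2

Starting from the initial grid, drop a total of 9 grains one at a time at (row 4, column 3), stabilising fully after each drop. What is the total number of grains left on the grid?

37

k=0  1,2,2,1,1
0,1,0,2,2
2,3,0,0,3
2,1,0,3,1
1,1,1,0,2
k=1  1,2,2,1,1
0,1,0,2,2
2,3,0,0,3
2,1,0,3,1
1,1,1,1,2
k=2  1,2,2,1,1
0,1,0,2,2
2,3,0,0,3
2,1,0,3,1
1,1,1,2,2
k=3  1,2,2,1,1
0,1,0,2,2
2,3,0,0,3
2,1,0,3,1
1,1,1,3,2
k=4  1,2,2,1,1
0,1,0,2,2
2,3,0,1,3
2,1,1,0,2
1,1,2,1,3
k=5  1,2,2,1,1
0,1,0,2,2
2,3,0,1,3
2,1,1,0,2
1,1,2,2,3
k=6  1,2,2,1,1
0,1,0,2,2
2,3,0,1,3
2,1,1,0,2
1,1,2,3,3
k=7  1,2,2,1,1
0,1,0,2,2
2,3,0,1,3
2,1,1,1,3
1,1,3,1,0
k=8  1,2,2,1,1
0,1,0,2,2
2,3,0,1,3
2,1,1,1,3
1,1,3,2,0
k=9  1,2,2,1,1
0,1,0,2,2
2,3,0,1,3
2,1,1,1,3
1,1,3,3,0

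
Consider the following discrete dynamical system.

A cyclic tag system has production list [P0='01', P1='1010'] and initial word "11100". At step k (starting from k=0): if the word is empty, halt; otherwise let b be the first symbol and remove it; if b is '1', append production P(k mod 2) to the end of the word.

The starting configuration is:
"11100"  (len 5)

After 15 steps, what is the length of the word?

12

[0] "11100"  (len 5)
[1] "110001"  (len 6)
[2] "100011010"  (len 9)
[3] "0001101001"  (len 10)
[4] "001101001"  (len 9)
[5] "01101001"  (len 8)
[6] "1101001"  (len 7)
[7] "10100101"  (len 8)
[8] "01001011010"  (len 11)
[9] "1001011010"  (len 10)
[10] "0010110101010"  (len 13)
[11] "010110101010"  (len 12)
[12] "10110101010"  (len 11)
[13] "011010101001"  (len 12)
[14] "11010101001"  (len 11)
[15] "101010100101"  (len 12)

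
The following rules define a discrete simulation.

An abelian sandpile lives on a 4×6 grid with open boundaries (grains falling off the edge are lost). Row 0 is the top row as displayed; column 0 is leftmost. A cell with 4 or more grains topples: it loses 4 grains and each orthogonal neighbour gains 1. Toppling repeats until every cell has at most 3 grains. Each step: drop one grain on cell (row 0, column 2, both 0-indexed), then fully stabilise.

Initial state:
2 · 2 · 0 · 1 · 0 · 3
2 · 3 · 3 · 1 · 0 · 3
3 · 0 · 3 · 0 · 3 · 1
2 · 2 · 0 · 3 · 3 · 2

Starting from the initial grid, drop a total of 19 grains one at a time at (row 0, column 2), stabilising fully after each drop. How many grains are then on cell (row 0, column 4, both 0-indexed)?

[0] 2 · 2 · 0 · 1 · 0 · 3
2 · 3 · 3 · 1 · 0 · 3
3 · 0 · 3 · 0 · 3 · 1
2 · 2 · 0 · 3 · 3 · 2
[1] 2 · 2 · 1 · 1 · 0 · 3
2 · 3 · 3 · 1 · 0 · 3
3 · 0 · 3 · 0 · 3 · 1
2 · 2 · 0 · 3 · 3 · 2
[2] 2 · 2 · 2 · 1 · 0 · 3
2 · 3 · 3 · 1 · 0 · 3
3 · 0 · 3 · 0 · 3 · 1
2 · 2 · 0 · 3 · 3 · 2
[3] 2 · 2 · 3 · 1 · 0 · 3
2 · 3 · 3 · 1 · 0 · 3
3 · 0 · 3 · 0 · 3 · 1
2 · 2 · 0 · 3 · 3 · 2
[4] 3 · 0 · 2 · 2 · 0 · 3
3 · 1 · 2 · 2 · 0 · 3
3 · 2 · 0 · 1 · 3 · 1
2 · 2 · 1 · 3 · 3 · 2
[5] 3 · 0 · 3 · 2 · 0 · 3
3 · 1 · 2 · 2 · 0 · 3
3 · 2 · 0 · 1 · 3 · 1
2 · 2 · 1 · 3 · 3 · 2
[6] 3 · 1 · 0 · 3 · 0 · 3
3 · 1 · 3 · 2 · 0 · 3
3 · 2 · 0 · 1 · 3 · 1
2 · 2 · 1 · 3 · 3 · 2
[7] 3 · 1 · 1 · 3 · 0 · 3
3 · 1 · 3 · 2 · 0 · 3
3 · 2 · 0 · 1 · 3 · 1
2 · 2 · 1 · 3 · 3 · 2
[8] 3 · 1 · 2 · 3 · 0 · 3
3 · 1 · 3 · 2 · 0 · 3
3 · 2 · 0 · 1 · 3 · 1
2 · 2 · 1 · 3 · 3 · 2
[9] 3 · 1 · 3 · 3 · 0 · 3
3 · 1 · 3 · 2 · 0 · 3
3 · 2 · 0 · 1 · 3 · 1
2 · 2 · 1 · 3 · 3 · 2
[10] 3 · 2 · 2 · 1 · 1 · 3
3 · 2 · 1 · 0 · 1 · 3
3 · 2 · 1 · 2 · 3 · 1
2 · 2 · 1 · 3 · 3 · 2
[11] 3 · 2 · 3 · 1 · 1 · 3
3 · 2 · 1 · 0 · 1 · 3
3 · 2 · 1 · 2 · 3 · 1
2 · 2 · 1 · 3 · 3 · 2
[12] 3 · 3 · 0 · 2 · 1 · 3
3 · 2 · 2 · 0 · 1 · 3
3 · 2 · 1 · 2 · 3 · 1
2 · 2 · 1 · 3 · 3 · 2
[13] 3 · 3 · 1 · 2 · 1 · 3
3 · 2 · 2 · 0 · 1 · 3
3 · 2 · 1 · 2 · 3 · 1
2 · 2 · 1 · 3 · 3 · 2
[14] 3 · 3 · 2 · 2 · 1 · 3
3 · 2 · 2 · 0 · 1 · 3
3 · 2 · 1 · 2 · 3 · 1
2 · 2 · 1 · 3 · 3 · 2
[15] 3 · 3 · 3 · 2 · 1 · 3
3 · 2 · 2 · 0 · 1 · 3
3 · 2 · 1 · 2 · 3 · 1
2 · 2 · 1 · 3 · 3 · 2
[16] 1 · 2 · 2 · 3 · 1 · 3
2 · 2 · 0 · 1 · 1 · 3
1 · 0 · 3 · 2 · 3 · 1
3 · 3 · 1 · 3 · 3 · 2
[17] 1 · 2 · 3 · 3 · 1 · 3
2 · 2 · 0 · 1 · 1 · 3
1 · 0 · 3 · 2 · 3 · 1
3 · 3 · 1 · 3 · 3 · 2
[18] 1 · 3 · 1 · 0 · 2 · 3
2 · 2 · 1 · 2 · 1 · 3
1 · 0 · 3 · 2 · 3 · 1
3 · 3 · 1 · 3 · 3 · 2
[19] 1 · 3 · 2 · 0 · 2 · 3
2 · 2 · 1 · 2 · 1 · 3
1 · 0 · 3 · 2 · 3 · 1
3 · 3 · 1 · 3 · 3 · 2

2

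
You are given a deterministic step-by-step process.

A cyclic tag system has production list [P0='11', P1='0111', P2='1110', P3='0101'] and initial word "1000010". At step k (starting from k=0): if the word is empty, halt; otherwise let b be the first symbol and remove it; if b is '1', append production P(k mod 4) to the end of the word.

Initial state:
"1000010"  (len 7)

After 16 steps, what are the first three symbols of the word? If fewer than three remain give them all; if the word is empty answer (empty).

111

k=0  "1000010"  (len 7)
k=1  "00001011"  (len 8)
k=2  "0001011"  (len 7)
k=3  "001011"  (len 6)
k=4  "01011"  (len 5)
k=5  "1011"  (len 4)
k=6  "0110111"  (len 7)
k=7  "110111"  (len 6)
k=8  "101110101"  (len 9)
k=9  "0111010111"  (len 10)
k=10  "111010111"  (len 9)
k=11  "110101111110"  (len 12)
k=12  "101011111100101"  (len 15)
k=13  "0101111110010111"  (len 16)
k=14  "101111110010111"  (len 15)
k=15  "011111100101111110"  (len 18)
k=16  "11111100101111110"  (len 17)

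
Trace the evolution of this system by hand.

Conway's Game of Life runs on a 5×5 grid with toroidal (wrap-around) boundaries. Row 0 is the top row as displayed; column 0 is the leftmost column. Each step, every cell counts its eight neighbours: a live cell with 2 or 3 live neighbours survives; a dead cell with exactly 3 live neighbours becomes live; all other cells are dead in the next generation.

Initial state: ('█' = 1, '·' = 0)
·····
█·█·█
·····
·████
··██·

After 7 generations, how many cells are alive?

0) ·····
█·█·█
·····
·████
··██·
1) ·██·█
·····
·····
·█··█
·█··█
2) ·███·
·····
·····
·····
·█··█
3) ████·
··█··
·····
·····
██·█·
4) █··█·
··██·
·····
·····
█··█·
5) ·█·█·
··███
·····
·····
·····
6) ···██
··███
···█·
·····
·····
7) ··█·█
··█··
··███
·····
·····

6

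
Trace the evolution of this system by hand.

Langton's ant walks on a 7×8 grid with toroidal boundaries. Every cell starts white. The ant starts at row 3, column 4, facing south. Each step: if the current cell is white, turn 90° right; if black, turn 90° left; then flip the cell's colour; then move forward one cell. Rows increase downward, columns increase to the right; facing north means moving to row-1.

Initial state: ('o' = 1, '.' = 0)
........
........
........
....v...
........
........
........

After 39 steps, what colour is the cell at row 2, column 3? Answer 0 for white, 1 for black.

1

step 0: ........
........
........
....v...
........
........
........
step 1: ........
........
........
...<o...
........
........
........
step 2: ........
........
...^....
...oo...
........
........
........
step 3: ........
........
...o>...
...oo...
........
........
........
step 4: ........
........
...oo...
...ov...
........
........
........
step 5: ........
........
...oo...
...o.>..
........
........
........
step 6: ........
........
...oo...
...o.o..
.....v..
........
........
step 7: ........
........
...oo...
...o.o..
....<o..
........
........
step 8: ........
........
...oo...
...o^o..
....oo..
........
........
step 9: ........
........
...oo...
...oo>..
....oo..
........
........
step 10: ........
........
...oo^..
...oo...
....oo..
........
........
step 11: ........
........
...ooo>.
...oo...
....oo..
........
........
step 12: ........
........
...oooo.
...oo.v.
....oo..
........
........
step 13: ........
........
...oooo.
...oo<o.
....oo..
........
........
step 14: ........
........
...oo^o.
...oooo.
....oo..
........
........
step 15: ........
........
...o<.o.
...oooo.
....oo..
........
........
step 16: ........
........
...o..o.
...ovoo.
....oo..
........
........
step 17: ........
........
...o..o.
...o.>o.
....oo..
........
........
step 18: ........
........
...o.^o.
...o..o.
....oo..
........
........
step 19: ........
........
...o.o>.
...o..o.
....oo..
........
........
step 20: ........
......^.
...o.o..
...o..o.
....oo..
........
........
step 21: ........
......o>
...o.o..
...o..o.
....oo..
........
........
step 22: ........
......oo
...o.o.v
...o..o.
....oo..
........
........
step 23: ........
......oo
...o.o<o
...o..o.
....oo..
........
........
step 24: ........
......^o
...o.ooo
...o..o.
....oo..
........
........
step 25: ........
.....<.o
...o.ooo
...o..o.
....oo..
........
........
step 26: .....^..
.....o.o
...o.ooo
...o..o.
....oo..
........
........
step 27: .....o>.
.....o.o
...o.ooo
...o..o.
....oo..
........
........
step 28: .....oo.
.....ovo
...o.ooo
...o..o.
....oo..
........
........
step 29: .....oo.
.....<oo
...o.ooo
...o..o.
....oo..
........
........
step 30: .....oo.
......oo
...o.voo
...o..o.
....oo..
........
........
step 31: .....oo.
......oo
...o..>o
...o..o.
....oo..
........
........
step 32: .....oo.
......^o
...o...o
...o..o.
....oo..
........
........
step 33: .....oo.
.....<.o
...o...o
...o..o.
....oo..
........
........
step 34: .....^o.
.....o.o
...o...o
...o..o.
....oo..
........
........
step 35: ....<.o.
.....o.o
...o...o
...o..o.
....oo..
........
........
step 36: ....o.o.
.....o.o
...o...o
...o..o.
....oo..
........
....^...
step 37: ....o.o.
.....o.o
...o...o
...o..o.
....oo..
........
....o>..
step 38: ....ovo.
.....o.o
...o...o
...o..o.
....oo..
........
....oo..
step 39: ....<oo.
.....o.o
...o...o
...o..o.
....oo..
........
....oo..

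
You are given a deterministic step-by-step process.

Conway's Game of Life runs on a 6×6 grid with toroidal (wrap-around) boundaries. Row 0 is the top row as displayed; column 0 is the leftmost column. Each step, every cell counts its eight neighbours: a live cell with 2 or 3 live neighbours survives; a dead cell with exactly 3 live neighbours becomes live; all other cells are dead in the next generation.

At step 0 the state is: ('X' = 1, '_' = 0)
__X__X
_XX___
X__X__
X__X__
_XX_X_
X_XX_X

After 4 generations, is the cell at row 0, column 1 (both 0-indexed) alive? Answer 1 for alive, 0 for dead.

1

0) __X__X
_XX___
X__X__
X__X__
_XX_X_
X_XX_X
1) ____XX
XXXX__
X__X__
X__XXX
____X_
X____X
2) __XXX_
XXXX__
______
X__X__
___X__
X_____
3) X___XX
_X__X_
X__X__
______
______
__X_X_
4) XX__X_
_X_XX_
______
______
______
___XX_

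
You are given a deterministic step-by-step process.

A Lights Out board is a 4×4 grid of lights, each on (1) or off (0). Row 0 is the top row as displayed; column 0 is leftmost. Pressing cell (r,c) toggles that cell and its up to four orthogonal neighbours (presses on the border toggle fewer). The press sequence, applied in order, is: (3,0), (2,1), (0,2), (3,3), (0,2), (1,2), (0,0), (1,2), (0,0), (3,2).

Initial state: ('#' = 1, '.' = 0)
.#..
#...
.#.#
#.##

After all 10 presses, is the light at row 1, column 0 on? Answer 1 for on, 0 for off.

1

t=0: .#..
#...
.#.#
#.##
t=1: .#..
#...
##.#
.###
t=2: .#..
##..
..##
..##
t=3: ..##
###.
..##
..##
t=4: ..##
###.
..#.
....
t=5: .#..
##..
..#.
....
t=6: .##.
#.##
....
....
t=7: #.#.
..##
....
....
t=8: #...
.#..
..#.
....
t=9: .#..
##..
..#.
....
t=10: .#..
##..
....
.###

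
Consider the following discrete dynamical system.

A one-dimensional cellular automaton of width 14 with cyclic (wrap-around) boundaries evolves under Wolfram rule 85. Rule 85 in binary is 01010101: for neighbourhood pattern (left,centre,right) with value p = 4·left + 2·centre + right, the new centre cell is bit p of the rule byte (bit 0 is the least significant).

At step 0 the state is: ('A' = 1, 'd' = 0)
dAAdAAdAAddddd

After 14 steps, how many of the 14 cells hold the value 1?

6

t=0: dAAdAAdAAddddd
t=1: ddAddAddAAAAAA
t=2: AdAAdAAddddddA
t=3: AddAddAAAAAAdd
t=4: AAdAAddddddAAd
t=5: dAddAAAAAAddAd
t=6: dAAddddddAAdAA
t=7: ddAAAAAAddAddA
t=8: AddddddAAdAAdA
t=9: AAAAAAddAddAdd
t=10: dddddAAdAAdAAd
t=11: AAAAddAddAddAA
t=12: dddAAdAAdAAddd
t=13: AAddAddAddAAAA
t=14: dAAdAAdAAddddd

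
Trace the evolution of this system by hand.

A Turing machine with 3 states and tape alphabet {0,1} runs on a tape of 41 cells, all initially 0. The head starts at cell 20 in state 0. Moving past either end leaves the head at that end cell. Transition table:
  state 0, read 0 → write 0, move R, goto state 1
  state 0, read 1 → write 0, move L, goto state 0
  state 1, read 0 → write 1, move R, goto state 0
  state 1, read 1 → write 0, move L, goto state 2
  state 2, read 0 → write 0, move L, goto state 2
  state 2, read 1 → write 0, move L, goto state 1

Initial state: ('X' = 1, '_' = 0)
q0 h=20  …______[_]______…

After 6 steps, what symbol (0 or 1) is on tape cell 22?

t=0: q0 h=20  …______[_]______…
t=1: q1 h=21  …______[_]______…
t=2: q0 h=22  …_____X[_]______…
t=3: q1 h=23  …____X_[_]______…
t=4: q0 h=24  …___X_X[_]______…
t=5: q1 h=25  …__X_X_[_]______…
t=6: q0 h=26  …_X_X_X[_]______…

0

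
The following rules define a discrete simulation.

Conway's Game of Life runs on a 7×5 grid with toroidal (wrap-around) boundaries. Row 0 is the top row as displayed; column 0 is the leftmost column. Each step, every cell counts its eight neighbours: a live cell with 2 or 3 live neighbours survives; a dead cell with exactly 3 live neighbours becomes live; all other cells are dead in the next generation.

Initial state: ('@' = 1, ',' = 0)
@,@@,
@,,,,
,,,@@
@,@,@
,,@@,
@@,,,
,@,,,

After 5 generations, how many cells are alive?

gen 0: @,@@,
@,,,,
,,,@@
@,@,@
,,@@,
@@,,,
,@,,,
gen 1: @,@,@
@@@,,
,@,@,
@@@,,
,,@@,
@@,,,
,,,,@
gen 2: ,,@,@
,,,,,
,,,@@
@,,,@
,,,@@
@@@@@
,,,@@
gen 3: ,,,,@
,,,,@
@,,@@
@,,,,
,,,,,
,@,,,
,,,,,
gen 4: ,,,,,
,,,,,
@,,@,
@,,,,
,,,,,
,,,,,
,,,,,
gen 5: ,,,,,
,,,,,
,,,,@
,,,,@
,,,,,
,,,,,
,,,,,

2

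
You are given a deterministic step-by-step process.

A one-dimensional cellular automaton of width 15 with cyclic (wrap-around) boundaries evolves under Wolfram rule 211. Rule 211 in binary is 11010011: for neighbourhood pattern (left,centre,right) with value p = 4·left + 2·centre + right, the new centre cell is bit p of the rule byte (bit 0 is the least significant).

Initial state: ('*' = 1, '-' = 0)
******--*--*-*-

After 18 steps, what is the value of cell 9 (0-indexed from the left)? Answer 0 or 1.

[0] ******--*--*-*-
[1] -*******-**----
[2] *-******--*****
[3] *--*******-****
[4] ***-******--***
[5] ***--*******-**
[6] *****-******--*
[7] *****--*******-
[8] -******-******-
[9] *-*****--******
[10] *--******-*****
[11] ***-*****--****
[12] ***--******-***
[13] *****-*****--**
[14] *****--******-*
[15] *******-*****--
[16] -******--******
[17] --*******-*****
[18] **-******--****

0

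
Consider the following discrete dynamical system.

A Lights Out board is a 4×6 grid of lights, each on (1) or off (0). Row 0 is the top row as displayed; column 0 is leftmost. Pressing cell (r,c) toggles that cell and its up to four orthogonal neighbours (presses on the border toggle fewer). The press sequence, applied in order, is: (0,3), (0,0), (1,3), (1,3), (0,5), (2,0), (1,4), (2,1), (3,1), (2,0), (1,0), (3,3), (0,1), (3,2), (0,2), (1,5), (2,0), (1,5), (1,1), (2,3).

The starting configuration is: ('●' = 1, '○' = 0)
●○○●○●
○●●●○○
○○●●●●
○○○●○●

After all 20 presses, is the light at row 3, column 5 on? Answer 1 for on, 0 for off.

gen 0: ●○○●○●
○●●●○○
○○●●●●
○○○●○●
gen 1: ●○●○●●
○●●○○○
○○●●●●
○○○●○●
gen 2: ○●●○●●
●●●○○○
○○●●●●
○○○●○●
gen 3: ○●●●●●
●●○●●○
○○●○●●
○○○●○●
gen 4: ○●●○●●
●●●○○○
○○●●●●
○○○●○●
gen 5: ○●●○○○
●●●○○●
○○●●●●
○○○●○●
gen 6: ○●●○○○
○●●○○●
●●●●●●
●○○●○●
gen 7: ○●●○●○
○●●●●○
●●●●○●
●○○●○●
gen 8: ○●●○●○
○○●●●○
○○○●○●
●●○●○●
gen 9: ○●●○●○
○○●●●○
○●○●○●
○○●●○●
gen 10: ○●●○●○
●○●●●○
●○○●○●
●○●●○●
gen 11: ●●●○●○
○●●●●○
○○○●○●
●○●●○●
gen 12: ●●●○●○
○●●●●○
○○○○○●
●○○○●●
gen 13: ○○○○●○
○○●●●○
○○○○○●
●○○○●●
gen 14: ○○○○●○
○○●●●○
○○●○○●
●●●●●●
gen 15: ○●●●●○
○○○●●○
○○●○○●
●●●●●●
gen 16: ○●●●●●
○○○●○●
○○●○○○
●●●●●●
gen 17: ○●●●●●
●○○●○●
●●●○○○
○●●●●●
gen 18: ○●●●●○
●○○●●○
●●●○○●
○●●●●●
gen 19: ○○●●●○
○●●●●○
●○●○○●
○●●●●●
gen 20: ○○●●●○
○●●○●○
●○○●●●
○●●○●●

1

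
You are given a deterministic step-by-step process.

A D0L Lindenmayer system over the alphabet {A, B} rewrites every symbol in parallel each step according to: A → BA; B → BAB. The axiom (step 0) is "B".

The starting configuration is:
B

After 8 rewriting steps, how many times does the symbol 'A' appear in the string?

987

step 0: B
step 1: BAB
step 2: BABBABAB
step 3: BABBABABBABBABABBABAB
step 4: BABBABABBABBABABBABABBABBABABBABBABABBABABBABBABABBABAB
step 5: BABBABABBABBABABBABABBABBABABBABBABABBABABBABBABABBABABBAB…BBABABBABABBABBABABBABABBABBABABBABBABABBABABBABBABABBABAB  (len 144)
step 6: BABBABABBABBABABBABABBABBABABBABBABABBABABBABBABABBABABBAB…BBABABBABABBABBABABBABABBABBABABBABBABABBABABBABBABABBABAB  (len 377)
step 7: BABBABABBABBABABBABABBABBABABBABBABABBABABBABBABABBABABBAB…BBABABBABABBABBABABBABABBABBABABBABBABABBABABBABBABABBABAB  (len 987)
step 8: BABBABABBABBABABBABABBABBABABBABBABABBABABBABBABABBABABBAB…BBABABBABABBABBABABBABABBABBABABBABBABABBABABBABBABABBABAB  (len 2584)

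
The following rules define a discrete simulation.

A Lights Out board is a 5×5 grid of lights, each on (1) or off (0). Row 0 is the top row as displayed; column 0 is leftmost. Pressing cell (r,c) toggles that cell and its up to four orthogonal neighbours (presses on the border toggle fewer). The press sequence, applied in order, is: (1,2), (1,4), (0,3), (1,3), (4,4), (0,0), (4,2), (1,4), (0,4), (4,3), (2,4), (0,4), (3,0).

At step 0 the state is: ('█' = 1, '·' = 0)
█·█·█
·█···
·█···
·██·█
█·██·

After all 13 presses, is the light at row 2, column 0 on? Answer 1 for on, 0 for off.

1

k=0  █·█·█
·█···
·█···
·██·█
█·██·
k=1  █···█
··██·
·██··
·██·█
█·██·
k=2  █····
··█·█
·██·█
·██·█
█·██·
k=3  █·███
··███
·██·█
·██·█
█·██·
k=4  █·█·█
·····
·████
·██·█
█·██·
k=5  █·█·█
·····
·████
·██··
█·█·█
k=6  ·██·█
█····
·████
·██··
█·█·█
k=7  ·██·█
█····
·████
·█···
██·██
k=8  ·██··
█··██
·███·
·█···
██·██
k=9  ·████
█··█·
·███·
·█···
██·██
k=10  ·████
█··█·
·███·
·█·█·
███··
k=11  ·████
█··██
·██·█
·█·██
███··
k=12  ·██··
█··█·
·██·█
·█·██
███··
k=13  ·██··
█··█·
███·█
█··██
·██··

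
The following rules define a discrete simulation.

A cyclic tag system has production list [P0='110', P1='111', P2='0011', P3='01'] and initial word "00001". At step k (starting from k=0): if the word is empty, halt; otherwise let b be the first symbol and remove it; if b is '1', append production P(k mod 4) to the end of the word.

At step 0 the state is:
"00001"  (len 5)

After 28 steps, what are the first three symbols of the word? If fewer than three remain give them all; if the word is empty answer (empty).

001

t=0: "00001"  (len 5)
t=1: "0001"  (len 4)
t=2: "001"  (len 3)
t=3: "01"  (len 2)
t=4: "1"  (len 1)
t=5: "110"  (len 3)
t=6: "10111"  (len 5)
t=7: "01110011"  (len 8)
t=8: "1110011"  (len 7)
t=9: "110011110"  (len 9)
t=10: "10011110111"  (len 11)
t=11: "00111101110011"  (len 14)
t=12: "0111101110011"  (len 13)
t=13: "111101110011"  (len 12)
t=14: "11101110011111"  (len 14)
t=15: "11011100111110011"  (len 17)
t=16: "101110011111001101"  (len 18)
t=17: "01110011111001101110"  (len 20)
t=18: "1110011111001101110"  (len 19)
t=19: "1100111110011011100011"  (len 22)
t=20: "10011111001101110001101"  (len 23)
t=21: "0011111001101110001101110"  (len 25)
t=22: "011111001101110001101110"  (len 24)
t=23: "11111001101110001101110"  (len 23)
t=24: "111100110111000110111001"  (len 24)
t=25: "11100110111000110111001110"  (len 26)
t=26: "1100110111000110111001110111"  (len 28)
t=27: "1001101110001101110011101110011"  (len 31)
t=28: "00110111000110111001110111001101"  (len 32)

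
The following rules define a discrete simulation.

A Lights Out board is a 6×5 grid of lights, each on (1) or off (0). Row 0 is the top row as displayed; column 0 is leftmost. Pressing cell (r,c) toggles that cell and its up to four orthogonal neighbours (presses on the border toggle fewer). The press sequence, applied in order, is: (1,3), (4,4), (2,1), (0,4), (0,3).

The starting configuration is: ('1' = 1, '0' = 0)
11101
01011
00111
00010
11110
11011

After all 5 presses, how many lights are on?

20

k=0  11101
01011
00111
00010
11110
11011
k=1  11111
01100
00101
00010
11110
11011
k=2  11111
01100
00101
00011
11101
11010
k=3  11111
00100
11001
01011
11101
11010
k=4  11100
00101
11001
01011
11101
11010
k=5  11011
00111
11001
01011
11101
11010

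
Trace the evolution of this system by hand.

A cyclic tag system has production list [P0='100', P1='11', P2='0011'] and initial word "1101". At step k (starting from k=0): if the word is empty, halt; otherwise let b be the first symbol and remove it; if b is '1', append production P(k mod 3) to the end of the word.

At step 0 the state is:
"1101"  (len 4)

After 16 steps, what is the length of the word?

t=0: "1101"  (len 4)
t=1: "101100"  (len 6)
t=2: "0110011"  (len 7)
t=3: "110011"  (len 6)
t=4: "10011100"  (len 8)
t=5: "001110011"  (len 9)
t=6: "01110011"  (len 8)
t=7: "1110011"  (len 7)
t=8: "11001111"  (len 8)
t=9: "10011110011"  (len 11)
t=10: "0011110011100"  (len 13)
t=11: "011110011100"  (len 12)
t=12: "11110011100"  (len 11)
t=13: "1110011100100"  (len 13)
t=14: "11001110010011"  (len 14)
t=15: "10011100100110011"  (len 17)
t=16: "0011100100110011100"  (len 19)

19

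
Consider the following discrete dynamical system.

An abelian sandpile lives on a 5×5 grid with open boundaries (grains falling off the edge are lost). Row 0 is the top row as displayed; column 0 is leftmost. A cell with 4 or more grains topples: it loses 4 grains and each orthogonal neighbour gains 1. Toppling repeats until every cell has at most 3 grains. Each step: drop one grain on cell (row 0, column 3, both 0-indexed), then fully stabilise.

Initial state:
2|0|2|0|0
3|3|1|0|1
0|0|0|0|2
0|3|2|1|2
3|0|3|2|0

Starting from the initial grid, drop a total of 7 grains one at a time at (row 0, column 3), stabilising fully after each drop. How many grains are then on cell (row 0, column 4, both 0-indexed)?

1

0) 2|0|2|0|0
3|3|1|0|1
0|0|0|0|2
0|3|2|1|2
3|0|3|2|0
1) 2|0|2|1|0
3|3|1|0|1
0|0|0|0|2
0|3|2|1|2
3|0|3|2|0
2) 2|0|2|2|0
3|3|1|0|1
0|0|0|0|2
0|3|2|1|2
3|0|3|2|0
3) 2|0|2|3|0
3|3|1|0|1
0|0|0|0|2
0|3|2|1|2
3|0|3|2|0
4) 2|0|3|0|1
3|3|1|1|1
0|0|0|0|2
0|3|2|1|2
3|0|3|2|0
5) 2|0|3|1|1
3|3|1|1|1
0|0|0|0|2
0|3|2|1|2
3|0|3|2|0
6) 2|0|3|2|1
3|3|1|1|1
0|0|0|0|2
0|3|2|1|2
3|0|3|2|0
7) 2|0|3|3|1
3|3|1|1|1
0|0|0|0|2
0|3|2|1|2
3|0|3|2|0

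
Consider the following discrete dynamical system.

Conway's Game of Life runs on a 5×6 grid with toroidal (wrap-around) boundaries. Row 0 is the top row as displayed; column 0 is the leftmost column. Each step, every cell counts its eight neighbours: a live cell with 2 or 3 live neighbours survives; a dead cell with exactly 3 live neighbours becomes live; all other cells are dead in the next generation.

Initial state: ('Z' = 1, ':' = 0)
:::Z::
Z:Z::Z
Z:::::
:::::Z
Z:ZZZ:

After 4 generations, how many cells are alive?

4

gen 0: :::Z::
Z:Z::Z
Z:::::
:::::Z
Z:ZZZ:
gen 1: Z:::::
ZZ:::Z
ZZ::::
ZZ:ZZZ
::ZZZZ
gen 2: ::ZZ::
:::::Z
::::::
::::::
::Z:::
gen 3: ::ZZ::
::::::
::::::
::::::
::ZZ::
gen 4: ::ZZ::
::::::
::::::
::::::
::ZZ::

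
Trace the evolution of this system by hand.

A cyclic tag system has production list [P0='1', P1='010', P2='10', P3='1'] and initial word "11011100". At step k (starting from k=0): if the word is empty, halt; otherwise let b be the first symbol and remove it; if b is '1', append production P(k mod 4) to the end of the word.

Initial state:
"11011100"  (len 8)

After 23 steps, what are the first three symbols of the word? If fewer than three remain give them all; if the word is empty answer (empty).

0) "11011100"  (len 8)
1) "10111001"  (len 8)
2) "0111001010"  (len 10)
3) "111001010"  (len 9)
4) "110010101"  (len 9)
5) "100101011"  (len 9)
6) "00101011010"  (len 11)
7) "0101011010"  (len 10)
8) "101011010"  (len 9)
9) "010110101"  (len 9)
10) "10110101"  (len 8)
11) "011010110"  (len 9)
12) "11010110"  (len 8)
13) "10101101"  (len 8)
14) "0101101010"  (len 10)
15) "101101010"  (len 9)
16) "011010101"  (len 9)
17) "11010101"  (len 8)
18) "1010101010"  (len 10)
19) "01010101010"  (len 11)
20) "1010101010"  (len 10)
21) "0101010101"  (len 10)
22) "101010101"  (len 9)
23) "0101010110"  (len 10)

010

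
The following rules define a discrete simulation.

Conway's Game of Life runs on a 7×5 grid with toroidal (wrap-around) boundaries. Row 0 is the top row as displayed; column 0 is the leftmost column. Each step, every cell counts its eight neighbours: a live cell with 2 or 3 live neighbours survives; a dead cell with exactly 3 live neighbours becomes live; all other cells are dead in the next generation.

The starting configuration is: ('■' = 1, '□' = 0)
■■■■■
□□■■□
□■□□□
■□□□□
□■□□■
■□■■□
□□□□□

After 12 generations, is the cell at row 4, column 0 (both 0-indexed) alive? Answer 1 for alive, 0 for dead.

0

gen 0: ■■■■■
□□■■□
□■□□□
■□□□□
□■□□■
■□■■□
□□□□□
gen 1: ■■□□■
□□□□□
□■■□□
■■□□□
□■■■■
■■■■■
□□□□□
gen 2: ■□□□□
□□■□□
■■■□□
□□□□■
□□□□□
□□□□□
□□□□□
gen 3: □□□□□
■□■□□
■■■■□
■■□□□
□□□□□
□□□□□
□□□□□
gen 4: □□□□□
■□■■■
□□□■□
■□□□■
□□□□□
□□□□□
□□□□□
gen 5: □□□■■
□□■■■
□■■□□
□□□□■
□□□□□
□□□□□
□□□□□
gen 6: □□■□■
■■□□■
■■■□■
□□□□□
□□□□□
□□□□□
□□□□□
gen 7: □■□■■
□□□□□
□□■■■
■■□□□
□□□□□
□□□□□
□□□□□
gen 8: □□□□□
■□□□□
■■■■■
■■■■■
□□□□□
□□□□□
□□□□□
gen 9: □□□□□
■□■■□
□□□□□
□□□□□
■■■■■
□□□□□
□□□□□
gen 10: □□□□□
□□□□□
□□□□□
■■■■■
■■■■■
■■■■■
□□□□□
gen 11: □□□□□
□□□□□
■■■■■
□□□□□
□□□□□
□□□□□
■■■■■
gen 12: ■■■■■
■■■■■
■■■■■
■■■■■
□□□□□
■■■■■
■■■■■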